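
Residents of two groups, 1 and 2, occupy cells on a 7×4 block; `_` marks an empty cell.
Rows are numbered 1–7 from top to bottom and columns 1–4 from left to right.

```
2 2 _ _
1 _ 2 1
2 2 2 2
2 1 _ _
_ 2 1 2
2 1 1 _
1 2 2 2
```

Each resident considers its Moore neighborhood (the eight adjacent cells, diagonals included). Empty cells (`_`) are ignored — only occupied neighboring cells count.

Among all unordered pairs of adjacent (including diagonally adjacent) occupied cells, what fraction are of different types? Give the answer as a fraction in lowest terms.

5/9

Scan each occupied cell's neighbors to the right and below (and the two forward diagonals) so each pair is counted once.
From row 1: 2 unlike of 4 pairs (running 2/4).
From row 2: 5 unlike of 8 pairs (running 7/12).
From row 3: 3 unlike of 8 pairs (running 10/20).
From row 4: 2 unlike of 4 pairs (running 12/24).
From row 5: 5 unlike of 8 pairs (running 17/32).
From row 6: 7 unlike of 10 pairs (running 24/42).
From row 7: 1 unlike of 3 pairs (running 25/45).
Total adjacent occupied pairs: 45; unlike-type pairs: 25.
25/45 reduces to 5/9.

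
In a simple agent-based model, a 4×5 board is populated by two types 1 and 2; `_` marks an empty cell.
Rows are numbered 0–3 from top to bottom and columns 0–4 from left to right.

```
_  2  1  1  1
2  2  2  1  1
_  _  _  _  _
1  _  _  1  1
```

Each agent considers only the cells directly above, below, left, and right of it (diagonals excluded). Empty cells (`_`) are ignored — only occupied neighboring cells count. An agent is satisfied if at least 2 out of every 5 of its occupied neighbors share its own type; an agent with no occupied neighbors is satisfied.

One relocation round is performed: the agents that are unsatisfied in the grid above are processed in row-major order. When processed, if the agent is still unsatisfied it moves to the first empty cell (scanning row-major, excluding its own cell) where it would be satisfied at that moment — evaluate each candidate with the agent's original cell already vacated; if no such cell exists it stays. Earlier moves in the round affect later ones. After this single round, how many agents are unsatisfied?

0

Initially unsatisfied (in order): (0,2), (1,2).
  (0,2) → (2,0).
  (1,2): now satisfied by earlier moves; stays.
Resulting grid:
_ 2 _ 1 1
2 2 2 1 1
1 _ _ _ _
1 _ _ 1 1
All satisfied now.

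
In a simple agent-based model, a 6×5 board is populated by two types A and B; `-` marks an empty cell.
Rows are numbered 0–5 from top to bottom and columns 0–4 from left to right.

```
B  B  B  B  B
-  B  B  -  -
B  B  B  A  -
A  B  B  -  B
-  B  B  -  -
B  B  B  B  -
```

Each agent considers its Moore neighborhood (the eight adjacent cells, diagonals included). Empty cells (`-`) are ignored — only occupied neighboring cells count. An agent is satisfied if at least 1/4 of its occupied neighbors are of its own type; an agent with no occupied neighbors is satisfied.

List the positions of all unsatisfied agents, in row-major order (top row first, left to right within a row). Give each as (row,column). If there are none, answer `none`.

(2,3), (3,0), (3,4)

Row 0: (0,0)B 2/2 satisfied · (0,1)B 4/4 satisfied · (0,2)B 4/4 satisfied · (0,3)B 3/3 satisfied · (0,4)B 1/1 satisfied
Row 1: (1,1)B 7/7 satisfied · (1,2)B 6/7 satisfied
Row 2: (2,0)B 3/4 satisfied · (2,1)B 6/7 satisfied · (2,2)B 5/6 satisfied · (2,3)A 0/4 not
Row 3: (3,0)A 0/4 not · (3,1)B 6/7 satisfied · (3,2)B 5/6 satisfied · (3,4)B 0/1 not
Row 4: (4,1)B 6/7 satisfied · (4,2)B 6/6 satisfied
Row 5: (5,0)B 2/2 satisfied · (5,1)B 4/4 satisfied · (5,2)B 4/4 satisfied · (5,3)B 2/2 satisfied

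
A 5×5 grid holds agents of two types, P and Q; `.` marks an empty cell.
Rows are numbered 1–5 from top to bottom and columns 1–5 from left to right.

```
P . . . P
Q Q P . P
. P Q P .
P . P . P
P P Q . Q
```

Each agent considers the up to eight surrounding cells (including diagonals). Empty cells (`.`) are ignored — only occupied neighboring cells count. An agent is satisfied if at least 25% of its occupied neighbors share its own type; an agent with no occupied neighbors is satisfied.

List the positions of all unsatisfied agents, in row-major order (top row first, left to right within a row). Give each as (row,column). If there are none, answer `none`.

(1,1)P 0/2 not
(1,5)P 1/1 satisfied
(2,1)Q 1/3 satisfied
(2,2)Q 2/5 satisfied
(2,3)P 2/4 satisfied
(2,5)P 2/2 satisfied
(3,2)P 3/6 satisfied
(3,3)Q 1/5 not
(3,4)P 4/5 satisfied
(4,1)P 3/3 satisfied
(4,3)P 3/5 satisfied
(4,5)P 1/2 satisfied
(5,1)P 2/2 satisfied
(5,2)P 3/4 satisfied
(5,3)Q 0/2 not
(5,5)Q 0/1 not

(1,1), (3,3), (5,3), (5,5)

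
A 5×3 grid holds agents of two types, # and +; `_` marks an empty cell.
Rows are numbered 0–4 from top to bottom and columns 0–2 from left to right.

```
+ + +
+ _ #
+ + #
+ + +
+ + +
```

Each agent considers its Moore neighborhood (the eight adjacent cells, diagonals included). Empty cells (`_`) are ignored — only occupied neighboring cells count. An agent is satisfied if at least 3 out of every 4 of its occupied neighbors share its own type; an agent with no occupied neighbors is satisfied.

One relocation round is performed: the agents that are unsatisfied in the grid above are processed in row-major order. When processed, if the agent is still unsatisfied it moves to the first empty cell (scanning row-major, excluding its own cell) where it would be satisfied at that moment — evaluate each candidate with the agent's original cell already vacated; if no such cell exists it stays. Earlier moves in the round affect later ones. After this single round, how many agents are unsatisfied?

Initially unsatisfied (in order): (0,2), (1,2), (2,1), (2,2).
  (0,2): no empty cell satisfies it; stays.
  (1,2): no empty cell satisfies it; stays.
  (2,1): no empty cell satisfies it; stays.
  (2,2): no empty cell satisfies it; stays.
Resulting grid:
+ + +
+ _ #
+ + #
+ + +
+ + +
Unsatisfied now: (0,2), (1,2), (2,1), (2,2).

4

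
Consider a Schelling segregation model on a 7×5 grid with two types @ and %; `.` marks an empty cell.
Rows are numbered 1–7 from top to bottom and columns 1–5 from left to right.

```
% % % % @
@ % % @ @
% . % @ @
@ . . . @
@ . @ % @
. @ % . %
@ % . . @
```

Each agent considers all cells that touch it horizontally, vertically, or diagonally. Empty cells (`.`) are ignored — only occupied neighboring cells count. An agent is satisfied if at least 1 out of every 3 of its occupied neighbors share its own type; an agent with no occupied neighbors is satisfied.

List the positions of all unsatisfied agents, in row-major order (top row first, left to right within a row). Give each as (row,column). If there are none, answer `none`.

(2,1), (7,5)

Row 1: (1,1)% 2/3 ✓ · (1,2)% 4/5 ✓ · (1,3)% 4/5 ✓ · (1,4)% 2/5 ✓ · (1,5)@ 2/3 ✓
Row 2: (2,1)@ 0/4 ✗ · (2,2)% 6/7 ✓ · (2,3)% 5/7 ✓ · (2,4)@ 4/8 ✓ · (2,5)@ 4/5 ✓
Row 3: (3,1)% 1/3 ✓ · (3,3)% 2/4 ✓ · (3,4)@ 4/6 ✓ · (3,5)@ 4/4 ✓
Row 4: (4,1)@ 1/2 ✓ · (4,5)@ 3/4 ✓
Row 5: (5,1)@ 2/2 ✓ · (5,3)@ 1/3 ✓ · (5,4)% 2/5 ✓ · (5,5)@ 1/3 ✓
Row 6: (6,2)@ 3/5 ✓ · (6,3)% 2/4 ✓ · (6,5)% 1/3 ✓
Row 7: (7,1)@ 1/2 ✓ · (7,2)% 1/3 ✓ · (7,5)@ 0/1 ✗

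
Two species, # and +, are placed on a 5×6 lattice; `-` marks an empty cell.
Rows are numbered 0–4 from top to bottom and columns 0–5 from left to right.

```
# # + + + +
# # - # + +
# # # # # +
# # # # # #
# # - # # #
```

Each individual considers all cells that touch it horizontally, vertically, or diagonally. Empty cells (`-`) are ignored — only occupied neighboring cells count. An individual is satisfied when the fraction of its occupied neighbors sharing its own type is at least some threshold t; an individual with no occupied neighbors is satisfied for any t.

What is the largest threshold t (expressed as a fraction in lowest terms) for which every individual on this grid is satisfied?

1/4

Row 0: (0,0)# 3/3 · (0,1)# 3/4 · (0,2)+ 1/4 · (0,3)+ 3/4 · (0,4)+ 4/5 · (0,5)+ 3/3
Row 1: (1,0)# 5/5 · (1,1)# 6/7 · (1,3)# 3/7 · (1,4)+ 5/8 · (1,5)+ 4/5
Row 2: (2,0)# 5/5 · (2,1)# 7/7 · (2,2)# 7/7 · (2,3)# 6/7 · (2,4)# 5/8 · (2,5)+ 2/5
Row 3: (3,0)# 5/5 · (3,1)# 7/7 · (3,2)# 7/7 · (3,3)# 7/7 · (3,4)# 7/8 · (3,5)# 4/5
Row 4: (4,0)# 3/3 · (4,1)# 4/4 · (4,3)# 4/4 · (4,4)# 5/5 · (4,5)# 3/3
The smallest same-type fraction is 1/4 at (0,2), which reduces to 1/4. Any threshold above that leaves this individual unsatisfied.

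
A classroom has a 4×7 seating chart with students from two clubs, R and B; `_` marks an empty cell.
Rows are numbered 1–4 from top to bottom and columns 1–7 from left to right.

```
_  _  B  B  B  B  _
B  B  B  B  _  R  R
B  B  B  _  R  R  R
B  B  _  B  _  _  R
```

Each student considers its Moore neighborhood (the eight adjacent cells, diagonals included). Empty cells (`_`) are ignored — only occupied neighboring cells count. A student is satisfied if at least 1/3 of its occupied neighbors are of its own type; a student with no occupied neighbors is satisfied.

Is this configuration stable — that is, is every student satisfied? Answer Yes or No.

Yes

(1,3)B 4/4 satisfied
(1,4)B 4/4 satisfied
(1,5)B 3/4 satisfied
(1,6)B 1/3 satisfied
(2,1)B 3/3 satisfied
(2,2)B 6/6 satisfied
(2,3)B 6/6 satisfied
(2,4)B 5/6 satisfied
(2,6)R 4/6 satisfied
(2,7)R 3/4 satisfied
(3,1)B 5/5 satisfied
(3,2)B 7/7 satisfied
(3,3)B 6/6 satisfied
(3,5)R 2/4 satisfied
(3,6)R 5/5 satisfied
(3,7)R 4/4 satisfied
(4,1)B 3/3 satisfied
(4,2)B 4/4 satisfied
(4,4)B 1/2 satisfied
(4,7)R 2/2 satisfied
All meet the threshold, so the configuration is stable.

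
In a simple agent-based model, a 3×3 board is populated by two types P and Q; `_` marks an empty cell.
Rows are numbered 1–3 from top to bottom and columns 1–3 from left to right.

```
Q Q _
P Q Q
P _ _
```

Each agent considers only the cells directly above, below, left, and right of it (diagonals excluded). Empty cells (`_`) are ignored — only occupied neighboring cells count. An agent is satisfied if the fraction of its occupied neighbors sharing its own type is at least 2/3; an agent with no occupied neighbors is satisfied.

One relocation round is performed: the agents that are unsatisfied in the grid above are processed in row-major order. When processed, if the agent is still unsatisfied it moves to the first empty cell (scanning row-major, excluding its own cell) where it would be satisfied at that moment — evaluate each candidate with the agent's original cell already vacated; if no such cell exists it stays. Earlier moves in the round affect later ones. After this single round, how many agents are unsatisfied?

1

Initially unsatisfied (in order): (1,1), (2,1).
  (1,1) → (1,3).
  (2,1): no empty cell satisfies it; stays.
Resulting grid:
_ Q Q
P Q Q
P _ _
Unsatisfied now: (2,1).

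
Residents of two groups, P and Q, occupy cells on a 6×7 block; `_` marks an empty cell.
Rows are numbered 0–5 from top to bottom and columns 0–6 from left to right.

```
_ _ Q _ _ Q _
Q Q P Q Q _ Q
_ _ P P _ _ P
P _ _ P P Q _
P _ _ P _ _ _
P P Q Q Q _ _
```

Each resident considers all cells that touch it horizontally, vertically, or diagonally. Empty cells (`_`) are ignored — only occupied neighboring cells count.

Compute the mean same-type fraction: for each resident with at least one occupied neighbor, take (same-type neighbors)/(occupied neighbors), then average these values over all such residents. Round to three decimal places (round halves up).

0.623

Row 0: (0,2)Q 2/3 · (0,5)Q 2/2
Row 1: (1,0)Q 1/1 · (1,1)Q 2/4 · (1,2)P 2/5 · (1,3)Q 2/5 · (1,4)Q 2/3 · (1,6)Q 1/2
Row 2: (2,2)P 3/5 · (2,3)P 4/6 · (2,6)P 0/2
Row 3: (3,0)P 1/1 · (3,3)P 4/4 · (3,4)P 3/4 · (3,5)Q 0/2
Row 4: (4,0)P 3/3 · (4,3)P 2/5
Row 5: (5,0)P 2/2 · (5,1)P 2/3 · (5,2)Q 1/3 · (5,3)Q 2/3 · (5,4)Q 1/2
Sum over 22 residents: 2/3 + 2/2 + 1/1 + 2/4 + 2/5 + 2/5 + 2/3 + 1/2 + 3/5 + 4/6 + 0/2 + 1/1 + 4/4 + 3/4 + 0/2 + 3/3 + 2/5 + 2/2 + 2/3 + 1/3 + 2/3 + 1/2 = 823/60; mean = 823/60 ÷ 22 = 823/1320 = 0.623484… → 0.623.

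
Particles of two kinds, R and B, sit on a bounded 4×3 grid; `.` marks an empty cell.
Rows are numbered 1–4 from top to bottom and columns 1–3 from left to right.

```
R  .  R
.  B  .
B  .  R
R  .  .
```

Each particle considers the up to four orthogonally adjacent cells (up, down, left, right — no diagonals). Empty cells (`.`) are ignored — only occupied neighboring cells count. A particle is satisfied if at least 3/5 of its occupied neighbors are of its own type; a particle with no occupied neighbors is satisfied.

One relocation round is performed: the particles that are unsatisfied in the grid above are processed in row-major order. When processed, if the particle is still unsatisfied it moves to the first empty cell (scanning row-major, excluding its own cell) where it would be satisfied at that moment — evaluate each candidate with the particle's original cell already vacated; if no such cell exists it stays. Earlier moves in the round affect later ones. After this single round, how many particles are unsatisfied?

Initially unsatisfied (in order): (3,1), (4,1).
  (3,1): no empty cell satisfies it; stays.
  (4,1) → (1,2).
Resulting grid:
R R R
. B .
B . R
. . .
Unsatisfied now: (2,2).

1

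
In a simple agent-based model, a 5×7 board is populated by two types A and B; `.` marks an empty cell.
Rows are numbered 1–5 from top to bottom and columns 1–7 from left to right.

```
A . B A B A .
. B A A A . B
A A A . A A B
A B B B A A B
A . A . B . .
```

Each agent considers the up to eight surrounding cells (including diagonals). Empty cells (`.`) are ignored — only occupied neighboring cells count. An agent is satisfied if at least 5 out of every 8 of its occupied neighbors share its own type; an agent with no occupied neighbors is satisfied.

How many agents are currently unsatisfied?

Row 1: (1,1)A 0/1 unhappy · (1,3)B 1/4 unhappy · (1,4)A 3/5 unhappy · (1,5)B 0/4 unhappy · (1,6)A 1/3 unhappy
Row 2: (2,2)B 1/6 unhappy · (2,3)A 4/6 ok · (2,4)A 5/7 ok · (2,5)A 5/6 ok · (2,7)B 1/3 unhappy
Row 3: (3,1)A 2/4 unhappy · (3,2)A 4/7 unhappy · (3,3)A 3/7 unhappy · (3,5)A 5/6 ok · (3,6)A 4/7 unhappy · (3,7)B 2/4 unhappy
Row 4: (4,1)A 3/4 ok · (4,2)B 1/7 unhappy · (4,3)B 2/5 unhappy · (4,4)B 2/6 unhappy · (4,5)A 3/5 unhappy · (4,6)A 3/6 unhappy · (4,7)B 1/3 unhappy
Row 5: (5,1)A 1/2 unhappy · (5,3)A 0/3 unhappy · (5,5)B 1/3 unhappy
Unsatisfied: (1,1), (1,3), (1,4), (1,5), (1,6), (2,2), (2,7), (3,1), (3,2), (3,3), (3,6), (3,7), (4,2), (4,3), (4,4), (4,5), (4,6), (4,7), (5,1), (5,3), (5,5) — 21 in total.

21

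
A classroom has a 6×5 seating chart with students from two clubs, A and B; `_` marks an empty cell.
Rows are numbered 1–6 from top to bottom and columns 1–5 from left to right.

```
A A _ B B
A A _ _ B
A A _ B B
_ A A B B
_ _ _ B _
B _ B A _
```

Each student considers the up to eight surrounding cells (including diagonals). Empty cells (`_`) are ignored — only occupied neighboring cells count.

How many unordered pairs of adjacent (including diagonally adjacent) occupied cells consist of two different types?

5

Scan each occupied cell's neighbors to the right and below (and the two forward diagonals) so each pair is counted once.
From row 1: 0 unlike of 8 pairs (running 0/8).
From row 2: 0 unlike of 7 pairs (running 0/15).
From row 3: 1 unlike of 10 pairs (running 1/25).
From row 4: 2 unlike of 6 pairs (running 3/31).
From row 5: 1 unlike of 2 pairs (running 4/33).
From row 6: 1 unlike of 1 pairs (running 5/34).
Total adjacent occupied pairs: 34; unlike-type pairs: 5.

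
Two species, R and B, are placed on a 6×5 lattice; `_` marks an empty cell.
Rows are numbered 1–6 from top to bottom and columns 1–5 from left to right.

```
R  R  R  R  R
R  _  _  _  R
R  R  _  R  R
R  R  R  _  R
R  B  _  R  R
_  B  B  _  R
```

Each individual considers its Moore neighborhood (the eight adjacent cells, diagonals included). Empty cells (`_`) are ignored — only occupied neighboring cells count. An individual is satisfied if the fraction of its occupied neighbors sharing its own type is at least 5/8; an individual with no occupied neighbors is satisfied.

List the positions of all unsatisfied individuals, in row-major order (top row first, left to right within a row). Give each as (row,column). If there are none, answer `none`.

(5,1), (5,2)

(1,1)R 2/2 satisfied
(1,2)R 3/3 satisfied
(1,3)R 2/2 satisfied
(1,4)R 3/3 satisfied
(1,5)R 2/2 satisfied
(2,1)R 4/4 satisfied
(2,5)R 4/4 satisfied
(3,1)R 4/4 satisfied
(3,2)R 5/5 satisfied
(3,4)R 4/4 satisfied
(3,5)R 3/3 satisfied
(4,1)R 4/5 satisfied
(4,2)R 5/6 satisfied
(4,3)R 4/5 satisfied
(4,5)R 4/4 satisfied
(5,1)R 2/4 not
(5,2)B 2/6 not
(5,4)R 4/5 satisfied
(5,5)R 3/3 satisfied
(6,2)B 2/3 satisfied
(6,3)B 2/3 satisfied
(6,5)R 2/2 satisfied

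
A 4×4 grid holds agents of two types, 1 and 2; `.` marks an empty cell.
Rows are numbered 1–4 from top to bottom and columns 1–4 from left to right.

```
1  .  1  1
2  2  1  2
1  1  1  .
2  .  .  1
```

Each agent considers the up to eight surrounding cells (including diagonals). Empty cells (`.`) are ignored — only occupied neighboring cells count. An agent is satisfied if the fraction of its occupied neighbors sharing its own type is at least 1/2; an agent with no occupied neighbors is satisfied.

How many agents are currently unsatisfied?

6

(1,1)1 0/2 unhappy
(1,3)1 2/4 ok
(1,4)1 2/3 ok
(2,1)2 1/4 unhappy
(2,2)2 1/7 unhappy
(2,3)1 4/6 ok
(2,4)2 0/4 unhappy
(3,1)1 1/4 unhappy
(3,2)1 3/6 ok
(3,3)1 3/5 ok
(4,1)2 0/2 unhappy
(4,4)1 1/1 ok
Unsatisfied: (1,1), (2,1), (2,2), (2,4), (3,1), (4,1) — 6 in total.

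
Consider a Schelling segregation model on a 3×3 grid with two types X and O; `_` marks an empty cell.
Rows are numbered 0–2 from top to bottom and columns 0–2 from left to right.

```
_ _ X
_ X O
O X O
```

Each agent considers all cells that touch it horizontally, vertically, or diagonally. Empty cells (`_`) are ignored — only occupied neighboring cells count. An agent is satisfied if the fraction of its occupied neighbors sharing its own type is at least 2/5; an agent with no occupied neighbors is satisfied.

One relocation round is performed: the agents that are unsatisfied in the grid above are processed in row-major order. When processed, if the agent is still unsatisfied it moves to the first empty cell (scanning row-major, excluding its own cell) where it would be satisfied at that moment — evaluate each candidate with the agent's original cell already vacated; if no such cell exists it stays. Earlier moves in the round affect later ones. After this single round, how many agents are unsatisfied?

Initially unsatisfied (in order): (1,2), (2,0), (2,1), (2,2).
  (1,2): no empty cell satisfies it; stays.
  (2,0): no empty cell satisfies it; stays.
  (2,1) → (0,0).
  (2,2): now satisfied by earlier moves; stays.
Resulting grid:
X _ X
_ X O
O _ O
Unsatisfied now: (1,2), (2,0).

2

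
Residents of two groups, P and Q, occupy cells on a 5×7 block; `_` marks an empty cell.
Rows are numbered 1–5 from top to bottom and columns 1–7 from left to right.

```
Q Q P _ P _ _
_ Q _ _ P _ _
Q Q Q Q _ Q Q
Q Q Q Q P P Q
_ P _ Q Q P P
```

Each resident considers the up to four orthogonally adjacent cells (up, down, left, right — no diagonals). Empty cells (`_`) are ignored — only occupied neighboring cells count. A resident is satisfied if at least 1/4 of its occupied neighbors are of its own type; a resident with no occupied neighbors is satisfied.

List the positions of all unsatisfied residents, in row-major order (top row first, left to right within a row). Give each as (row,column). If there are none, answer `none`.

Row 1: (1,1)Q 1/1 ok · (1,2)Q 2/3 ok · (1,3)P 0/1 unhappy · (1,5)P 1/1 ok
Row 2: (2,2)Q 2/2 ok · (2,5)P 1/1 ok
Row 3: (3,1)Q 2/2 ok · (3,2)Q 4/4 ok · (3,3)Q 3/3 ok · (3,4)Q 2/2 ok · (3,6)Q 1/2 ok · (3,7)Q 2/2 ok
Row 4: (4,1)Q 2/2 ok · (4,2)Q 3/4 ok · (4,3)Q 3/3 ok · (4,4)Q 3/4 ok · (4,5)P 1/3 ok · (4,6)P 2/4 ok · (4,7)Q 1/3 ok
Row 5: (5,2)P 0/1 unhappy · (5,4)Q 2/2 ok · (5,5)Q 1/3 ok · (5,6)P 2/3 ok · (5,7)P 1/2 ok

(1,3), (5,2)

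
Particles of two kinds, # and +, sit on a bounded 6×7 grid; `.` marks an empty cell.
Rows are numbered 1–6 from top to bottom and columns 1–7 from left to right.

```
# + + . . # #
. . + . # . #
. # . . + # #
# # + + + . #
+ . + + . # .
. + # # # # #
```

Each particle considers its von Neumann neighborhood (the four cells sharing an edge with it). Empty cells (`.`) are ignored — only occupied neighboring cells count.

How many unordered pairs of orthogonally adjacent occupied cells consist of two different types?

Scan each occupied cell's neighbors to the right and below so each pair is counted once.
From row 1: 1 unlike of 5 pairs (running 1/5).
From row 2: 1 unlike of 2 pairs (running 2/7).
From row 3: 1 unlike of 5 pairs (running 3/12).
From row 4: 2 unlike of 7 pairs (running 5/19).
From row 5: 2 unlike of 4 pairs (running 7/23).
From row 6: 1 unlike of 5 pairs (running 8/28).
Total adjacent occupied pairs: 28; unlike-type pairs: 8.

8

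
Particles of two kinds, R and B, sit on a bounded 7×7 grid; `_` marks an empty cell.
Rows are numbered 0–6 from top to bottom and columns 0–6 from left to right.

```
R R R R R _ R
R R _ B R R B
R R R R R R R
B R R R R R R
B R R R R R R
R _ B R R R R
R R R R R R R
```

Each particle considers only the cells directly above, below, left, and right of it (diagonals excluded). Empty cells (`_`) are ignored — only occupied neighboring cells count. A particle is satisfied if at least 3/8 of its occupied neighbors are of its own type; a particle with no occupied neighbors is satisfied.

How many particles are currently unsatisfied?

6

(0,0)R 2/2 satisfied
(0,1)R 3/3 satisfied
(0,2)R 2/2 satisfied
(0,3)R 2/3 satisfied
(0,4)R 2/2 satisfied
(0,6)R 0/1 not
(1,0)R 3/3 satisfied
(1,1)R 3/3 satisfied
(1,3)B 0/3 not
(1,4)R 3/4 satisfied
(1,5)R 2/3 satisfied
(1,6)B 0/3 not
(2,0)R 2/3 satisfied
(2,1)R 4/4 satisfied
(2,2)R 3/3 satisfied
(2,3)R 3/4 satisfied
(2,4)R 4/4 satisfied
(2,5)R 4/4 satisfied
(2,6)R 2/3 satisfied
(3,0)B 1/3 not
(3,1)R 3/4 satisfied
(3,2)R 4/4 satisfied
(3,3)R 4/4 satisfied
(3,4)R 4/4 satisfied
(3,5)R 4/4 satisfied
(3,6)R 3/3 satisfied
(4,0)B 1/3 not
(4,1)R 2/3 satisfied
(4,2)R 3/4 satisfied
(4,3)R 4/4 satisfied
(4,4)R 4/4 satisfied
(4,5)R 4/4 satisfied
(4,6)R 3/3 satisfied
(5,0)R 1/2 satisfied
(5,2)B 0/3 not
(5,3)R 3/4 satisfied
(5,4)R 4/4 satisfied
(5,5)R 4/4 satisfied
(5,6)R 3/3 satisfied
(6,0)R 2/2 satisfied
(6,1)R 2/2 satisfied
(6,2)R 2/3 satisfied
(6,3)R 3/3 satisfied
(6,4)R 3/3 satisfied
(6,5)R 3/3 satisfied
(6,6)R 2/2 satisfied
Unsatisfied: (0,6), (1,3), (1,6), (3,0), (4,0), (5,2) — 6 in total.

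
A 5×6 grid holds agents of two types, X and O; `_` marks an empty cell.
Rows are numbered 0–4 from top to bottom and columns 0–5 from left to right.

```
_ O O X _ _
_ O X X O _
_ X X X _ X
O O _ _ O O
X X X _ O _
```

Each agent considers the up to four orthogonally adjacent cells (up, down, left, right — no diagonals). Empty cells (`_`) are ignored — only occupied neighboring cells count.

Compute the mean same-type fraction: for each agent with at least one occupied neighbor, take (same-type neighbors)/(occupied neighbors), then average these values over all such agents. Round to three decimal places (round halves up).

0.592

Row 0: (0,1)O 2/2 · (0,2)O 1/3 · (0,3)X 1/2
Row 1: (1,1)O 1/3 · (1,2)X 2/4 · (1,3)X 3/4 · (1,4)O 0/1
Row 2: (2,1)X 1/3 · (2,2)X 3/3 · (2,3)X 2/2 · (2,5)X 0/1
Row 3: (3,0)O 1/2 · (3,1)O 1/3 · (3,4)O 2/2 · (3,5)O 1/2
Row 4: (4,0)X 1/2 · (4,1)X 2/3 · (4,2)X 1/1 · (4,4)O 1/1
Sum over 19 agents: 2/2 + 1/3 + 1/2 + 1/3 + 2/4 + 3/4 + 0/1 + 1/3 + 3/3 + 2/2 + 0/1 + 1/2 + 1/3 + 2/2 + 1/2 + 1/2 + 2/3 + 1/1 + 1/1 = 45/4; mean = 45/4 ÷ 19 = 45/76 = 0.592105… → 0.592.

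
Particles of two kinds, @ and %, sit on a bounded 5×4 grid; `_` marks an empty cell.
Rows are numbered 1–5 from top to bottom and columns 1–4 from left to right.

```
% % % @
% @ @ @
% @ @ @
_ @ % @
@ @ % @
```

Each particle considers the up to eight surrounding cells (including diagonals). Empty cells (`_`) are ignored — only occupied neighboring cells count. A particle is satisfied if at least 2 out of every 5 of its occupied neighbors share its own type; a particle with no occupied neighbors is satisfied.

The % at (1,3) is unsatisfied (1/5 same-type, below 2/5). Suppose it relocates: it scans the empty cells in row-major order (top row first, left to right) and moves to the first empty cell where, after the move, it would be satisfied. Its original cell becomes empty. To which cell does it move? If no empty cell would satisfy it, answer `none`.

Vacating (1,3). Empty cells in order:
  (4,1): 1/5 same-type → still unsatisfied.

none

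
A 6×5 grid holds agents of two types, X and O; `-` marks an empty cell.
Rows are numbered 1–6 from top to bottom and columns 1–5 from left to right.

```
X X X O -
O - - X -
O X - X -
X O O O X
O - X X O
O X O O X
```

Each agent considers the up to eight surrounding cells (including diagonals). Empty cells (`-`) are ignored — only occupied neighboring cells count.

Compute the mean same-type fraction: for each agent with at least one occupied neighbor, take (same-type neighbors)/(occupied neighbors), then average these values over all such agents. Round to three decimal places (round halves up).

Row 1: (1,1)X 1/2 · (1,2)X 2/3 · (1,3)X 2/3 · (1,4)O 0/2
Row 2: (2,1)O 1/4 · (2,4)X 2/3
Row 3: (3,1)O 2/4 · (3,2)X 1/5 · (3,4)X 2/4
Row 4: (4,1)X 1/4 · (4,2)O 3/6 · (4,3)O 2/6 · (4,4)O 2/6 · (4,5)X 2/4
Row 5: (5,1)O 2/4 · (5,3)X 2/7 · (5,4)X 3/8 · (5,5)O 2/5
Row 6: (6,1)O 1/2 · (6,2)X 1/4 · (6,3)O 1/4 · (6,4)O 2/5 · (6,5)X 1/3
Sum over 23 agents: 1/2 + 2/3 + 2/3 + 0/2 + 1/4 + 2/3 + 2/4 + 1/5 + 2/4 + 1/4 + 3/6 + 2/6 + 2/6 + 2/4 + 2/4 + 2/7 + 3/8 + 2/5 + 1/2 + 1/4 + 1/4 + 2/5 + 1/3 = 513/56; mean = 513/56 ÷ 23 = 513/1288 = 0.398291… → 0.398.

0.398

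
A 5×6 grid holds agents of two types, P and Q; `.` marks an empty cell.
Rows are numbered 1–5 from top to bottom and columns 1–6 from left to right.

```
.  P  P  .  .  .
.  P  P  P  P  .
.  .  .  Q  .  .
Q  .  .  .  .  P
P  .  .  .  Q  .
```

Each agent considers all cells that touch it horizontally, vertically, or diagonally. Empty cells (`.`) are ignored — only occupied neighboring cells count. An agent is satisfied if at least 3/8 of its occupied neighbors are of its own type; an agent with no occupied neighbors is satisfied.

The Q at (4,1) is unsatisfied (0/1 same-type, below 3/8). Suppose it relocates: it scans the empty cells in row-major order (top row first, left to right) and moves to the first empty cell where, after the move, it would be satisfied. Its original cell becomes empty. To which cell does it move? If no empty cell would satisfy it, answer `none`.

(4,3)

Vacating (4,1). Empty cells in order:
  (1,1): 0/2 same-type → still unsatisfied.
  (1,4): 0/4 same-type → still unsatisfied.
  (1,5): 0/2 same-type → still unsatisfied.
  (1,6): 0/1 same-type → still unsatisfied.
  (2,1): 0/2 same-type → still unsatisfied.
  (2,6): 0/1 same-type → still unsatisfied.
  (3,1): 0/1 same-type → still unsatisfied.
  (3,2): 0/2 same-type → still unsatisfied.
  (3,3): 1/4 same-type → still unsatisfied.
  (3,5): 1/4 same-type → still unsatisfied.
  (3,6): 0/2 same-type → still unsatisfied.
  (4,2): 0/1 same-type → still unsatisfied.
  (4,3): 1/1 same-type → satisfied — stop here.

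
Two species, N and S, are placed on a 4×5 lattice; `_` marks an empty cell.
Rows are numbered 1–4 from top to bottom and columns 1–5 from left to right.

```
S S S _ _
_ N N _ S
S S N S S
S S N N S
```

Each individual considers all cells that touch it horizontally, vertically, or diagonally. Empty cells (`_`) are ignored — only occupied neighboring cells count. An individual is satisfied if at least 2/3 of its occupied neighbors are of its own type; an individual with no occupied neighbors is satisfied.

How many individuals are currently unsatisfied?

(1,1)S 1/2 unhappy
(1,2)S 2/4 unhappy
(1,3)S 1/3 unhappy
(2,2)N 2/7 unhappy
(2,3)N 2/6 unhappy
(2,5)S 2/2 ok
(3,1)S 3/4 ok
(3,2)S 3/7 unhappy
(3,3)N 4/7 unhappy
(3,4)S 3/7 unhappy
(3,5)S 3/4 ok
(4,1)S 3/3 ok
(4,2)S 3/5 unhappy
(4,3)N 2/5 unhappy
(4,4)N 2/5 unhappy
(4,5)S 2/3 ok
Unsatisfied: (1,1), (1,2), (1,3), (2,2), (2,3), (3,2), (3,3), (3,4), (4,2), (4,3), (4,4) — 11 in total.

11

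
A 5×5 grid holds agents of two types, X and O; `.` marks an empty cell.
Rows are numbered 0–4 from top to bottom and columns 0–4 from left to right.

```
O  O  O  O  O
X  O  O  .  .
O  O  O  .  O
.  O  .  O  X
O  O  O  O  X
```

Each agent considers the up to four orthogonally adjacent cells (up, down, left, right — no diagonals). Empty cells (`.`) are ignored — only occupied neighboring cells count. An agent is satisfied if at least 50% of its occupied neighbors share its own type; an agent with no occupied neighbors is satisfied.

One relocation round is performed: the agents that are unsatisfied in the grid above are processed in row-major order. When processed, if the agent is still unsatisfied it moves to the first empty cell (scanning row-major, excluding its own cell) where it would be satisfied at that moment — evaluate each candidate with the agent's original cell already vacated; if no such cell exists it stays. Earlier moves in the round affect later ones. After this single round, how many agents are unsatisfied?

1

Initially unsatisfied (in order): (1,0), (2,4), (3,4).
  (1,0): no empty cell satisfies it; stays.
  (2,4) → (1,3).
  (3,4): now satisfied by earlier moves; stays.
Resulting grid:
O O O O O
X O O O .
O O O . .
. O . O X
O O O O X
Unsatisfied now: (1,0).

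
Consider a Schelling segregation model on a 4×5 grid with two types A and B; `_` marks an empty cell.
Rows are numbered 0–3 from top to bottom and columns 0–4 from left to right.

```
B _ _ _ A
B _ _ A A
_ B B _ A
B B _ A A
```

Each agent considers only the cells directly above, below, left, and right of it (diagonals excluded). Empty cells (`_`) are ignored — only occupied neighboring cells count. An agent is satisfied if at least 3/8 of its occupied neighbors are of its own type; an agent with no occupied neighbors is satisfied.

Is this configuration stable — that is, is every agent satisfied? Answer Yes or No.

(0,0)B 1/1 ok
(0,4)A 1/1 ok
(1,0)B 1/1 ok
(1,3)A 1/1 ok
(1,4)A 3/3 ok
(2,1)B 2/2 ok
(2,2)B 1/1 ok
(2,4)A 2/2 ok
(3,0)B 1/1 ok
(3,1)B 2/2 ok
(3,3)A 1/1 ok
(3,4)A 2/2 ok
All meet the threshold, so the configuration is stable.

Yes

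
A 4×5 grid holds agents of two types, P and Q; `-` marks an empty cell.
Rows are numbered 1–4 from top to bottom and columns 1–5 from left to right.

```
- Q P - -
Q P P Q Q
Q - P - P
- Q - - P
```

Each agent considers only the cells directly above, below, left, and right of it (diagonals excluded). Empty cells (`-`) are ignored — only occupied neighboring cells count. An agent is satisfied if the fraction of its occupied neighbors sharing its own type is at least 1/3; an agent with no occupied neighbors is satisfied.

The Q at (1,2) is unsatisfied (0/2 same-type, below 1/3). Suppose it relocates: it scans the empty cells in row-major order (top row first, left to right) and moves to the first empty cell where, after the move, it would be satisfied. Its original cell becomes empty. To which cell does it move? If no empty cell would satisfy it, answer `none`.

Vacating (1,2). Empty cells in order:
  (1,1): 1/1 same-type → satisfied — stop here.

(1,1)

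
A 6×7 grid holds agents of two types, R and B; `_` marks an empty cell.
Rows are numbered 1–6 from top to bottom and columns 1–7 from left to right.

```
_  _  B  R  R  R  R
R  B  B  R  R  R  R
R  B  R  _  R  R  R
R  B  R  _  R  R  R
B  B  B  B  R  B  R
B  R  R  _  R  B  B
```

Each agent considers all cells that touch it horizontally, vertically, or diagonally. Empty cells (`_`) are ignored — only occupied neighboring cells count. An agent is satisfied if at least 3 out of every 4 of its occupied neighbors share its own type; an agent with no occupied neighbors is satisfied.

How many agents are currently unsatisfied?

26

(1,3)B 2/4 not
(1,4)R 3/5 not
(1,5)R 5/5 satisfied
(1,6)R 5/5 satisfied
(1,7)R 3/3 satisfied
(2,1)R 1/3 not
(2,2)B 3/6 not
(2,3)B 3/6 not
(2,4)R 5/7 not
(2,5)R 7/7 satisfied
(2,6)R 8/8 satisfied
(2,7)R 5/5 satisfied
(3,1)R 2/5 not
(3,2)B 3/8 not
(3,3)R 2/6 not
(3,5)R 6/6 satisfied
(3,6)R 8/8 satisfied
(3,7)R 5/5 satisfied
(4,1)R 1/5 not
(4,2)B 4/8 not
(4,3)R 1/6 not
(4,5)R 4/6 not
(4,6)R 7/8 satisfied
(4,7)R 4/5 satisfied
(5,1)B 3/5 not
(5,2)B 4/8 not
(5,3)B 3/6 not
(5,4)B 1/6 not
(5,5)R 3/6 not
(5,6)B 2/8 not
(5,7)R 2/5 not
(6,1)B 2/3 not
(6,2)R 1/5 not
(6,3)R 1/4 not
(6,5)R 1/4 not
(6,6)B 2/5 not
(6,7)B 2/3 not
Unsatisfied: (1,3), (1,4), (2,1), (2,2), (2,3), (2,4), (3,1), (3,2), (3,3), (4,1), (4,2), (4,3), (4,5), (5,1), (5,2), (5,3), (5,4), (5,5), (5,6), (5,7), (6,1), (6,2), (6,3), (6,5), (6,6), (6,7) — 26 in total.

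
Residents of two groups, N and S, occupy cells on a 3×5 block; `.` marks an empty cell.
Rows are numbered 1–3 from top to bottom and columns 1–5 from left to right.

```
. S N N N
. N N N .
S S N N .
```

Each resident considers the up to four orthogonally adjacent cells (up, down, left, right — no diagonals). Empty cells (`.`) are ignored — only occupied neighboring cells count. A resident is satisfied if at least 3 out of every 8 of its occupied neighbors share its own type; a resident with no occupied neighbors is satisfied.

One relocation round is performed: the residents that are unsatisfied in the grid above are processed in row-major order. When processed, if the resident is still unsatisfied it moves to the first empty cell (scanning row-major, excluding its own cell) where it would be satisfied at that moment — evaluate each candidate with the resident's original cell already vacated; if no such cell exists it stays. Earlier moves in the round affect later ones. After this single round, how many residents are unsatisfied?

Initially unsatisfied (in order): (1,2), (2,2), (3,2).
  (1,2) → (1,1).
  (2,2): now satisfied by earlier moves; stays.
  (3,2) → (2,1).
Resulting grid:
S . N N N
S N N N .
S . N N .
All satisfied now.

0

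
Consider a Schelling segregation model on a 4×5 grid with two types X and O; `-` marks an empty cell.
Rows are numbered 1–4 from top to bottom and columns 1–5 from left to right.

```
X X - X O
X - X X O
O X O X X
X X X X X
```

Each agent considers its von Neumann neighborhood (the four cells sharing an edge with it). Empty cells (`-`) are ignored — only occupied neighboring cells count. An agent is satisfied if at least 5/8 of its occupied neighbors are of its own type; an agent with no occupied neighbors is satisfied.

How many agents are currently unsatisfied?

(1,1)X 2/2 ok
(1,2)X 1/1 ok
(1,4)X 1/2 unhappy
(1,5)O 1/2 unhappy
(2,1)X 1/2 unhappy
(2,3)X 1/2 unhappy
(2,4)X 3/4 ok
(2,5)O 1/3 unhappy
(3,1)O 0/3 unhappy
(3,2)X 1/3 unhappy
(3,3)O 0/4 unhappy
(3,4)X 3/4 ok
(3,5)X 2/3 ok
(4,1)X 1/2 unhappy
(4,2)X 3/3 ok
(4,3)X 2/3 ok
(4,4)X 3/3 ok
(4,5)X 2/2 ok
Unsatisfied: (1,4), (1,5), (2,1), (2,3), (2,5), (3,1), (3,2), (3,3), (4,1) — 9 in total.

9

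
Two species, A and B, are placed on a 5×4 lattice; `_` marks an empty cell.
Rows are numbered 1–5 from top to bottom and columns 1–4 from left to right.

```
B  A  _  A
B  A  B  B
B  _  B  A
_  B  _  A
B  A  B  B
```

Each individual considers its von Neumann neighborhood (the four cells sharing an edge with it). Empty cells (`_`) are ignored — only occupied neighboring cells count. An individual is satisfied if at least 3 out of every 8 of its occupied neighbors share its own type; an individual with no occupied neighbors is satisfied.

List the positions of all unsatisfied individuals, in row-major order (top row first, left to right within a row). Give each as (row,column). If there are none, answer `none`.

(1,4), (2,2), (2,4), (3,4), (4,2), (5,1), (5,2)

Row 1: (1,1)B 1/2 ok · (1,2)A 1/2 ok · (1,4)A 0/1 unhappy
Row 2: (2,1)B 2/3 ok · (2,2)A 1/3 unhappy · (2,3)B 2/3 ok · (2,4)B 1/3 unhappy
Row 3: (3,1)B 1/1 ok · (3,3)B 1/2 ok · (3,4)A 1/3 unhappy
Row 4: (4,2)B 0/1 unhappy · (4,4)A 1/2 ok
Row 5: (5,1)B 0/1 unhappy · (5,2)A 0/3 unhappy · (5,3)B 1/2 ok · (5,4)B 1/2 ok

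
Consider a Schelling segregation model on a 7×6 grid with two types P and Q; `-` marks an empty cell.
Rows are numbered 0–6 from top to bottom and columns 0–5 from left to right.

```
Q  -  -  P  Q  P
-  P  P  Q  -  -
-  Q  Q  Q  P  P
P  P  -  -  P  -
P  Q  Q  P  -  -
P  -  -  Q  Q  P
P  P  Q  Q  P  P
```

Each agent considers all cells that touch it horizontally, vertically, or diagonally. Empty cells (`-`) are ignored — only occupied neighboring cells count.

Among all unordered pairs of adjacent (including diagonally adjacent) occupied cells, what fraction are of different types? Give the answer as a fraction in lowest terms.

15/29

Scan each occupied cell's neighbors to the right and below (and the two forward diagonals) so each pair is counted once.
Row 0: Q(0,0)–P(1,1)≠ P(0,3)–Q(0,4)≠ P(0,3)–Q(1,3)≠ P(0,3)–P(1,2)= Q(0,4)–P(0,5)≠ Q(0,4)–Q(1,3)=  → 4/6 unlike.
Row 1: P(1,1)–P(1,2)= P(1,1)–Q(2,1)≠ P(1,1)–Q(2,2)≠ P(1,2)–Q(1,3)≠ P(1,2)–Q(2,2)≠ P(1,2)–Q(2,3)≠ P(1,2)–Q(2,1)≠ Q(1,3)–Q(2,3)= Q(1,3)–P(2,4)≠ Q(1,3)–Q(2,2)=  → 7/10 unlike.
Row 2: Q(2,1)–Q(2,2)= Q(2,1)–P(3,1)≠ Q(2,1)–P(3,0)≠ Q(2,2)–Q(2,3)= Q(2,2)–P(3,1)≠ Q(2,3)–P(2,4)≠ Q(2,3)–P(3,4)≠ P(2,4)–P(2,5)= P(2,4)–P(3,4)= P(2,5)–P(3,4)=  → 5/10 unlike.
Row 3: P(3,0)–P(3,1)= P(3,0)–P(4,0)= P(3,0)–Q(4,1)≠ P(3,1)–Q(4,1)≠ P(3,1)–Q(4,2)≠ P(3,1)–P(4,0)= P(3,4)–P(4,3)=  → 3/7 unlike.
Row 4: P(4,0)–Q(4,1)≠ P(4,0)–P(5,0)= Q(4,1)–Q(4,2)= Q(4,1)–P(5,0)≠ Q(4,2)–P(4,3)≠ Q(4,2)–Q(5,3)= P(4,3)–Q(5,3)≠ P(4,3)–Q(5,4)≠  → 5/8 unlike.
Row 5: P(5,0)–P(6,0)= P(5,0)–P(6,1)= Q(5,3)–Q(5,4)= Q(5,3)–Q(6,3)= Q(5,3)–P(6,4)≠ Q(5,3)–Q(6,2)= Q(5,4)–P(5,5)≠ Q(5,4)–P(6,4)≠ Q(5,4)–P(6,5)≠ Q(5,4)–Q(6,3)= P(5,5)–P(6,5)= P(5,5)–P(6,4)=  → 4/12 unlike.
Row 6: P(6,0)–P(6,1)= P(6,1)–Q(6,2)≠ Q(6,2)–Q(6,3)= Q(6,3)–P(6,4)≠ P(6,4)–P(6,5)=  → 2/5 unlike.
Total adjacent occupied pairs: 58; unlike-type pairs: 30.
30/58 reduces to 15/29.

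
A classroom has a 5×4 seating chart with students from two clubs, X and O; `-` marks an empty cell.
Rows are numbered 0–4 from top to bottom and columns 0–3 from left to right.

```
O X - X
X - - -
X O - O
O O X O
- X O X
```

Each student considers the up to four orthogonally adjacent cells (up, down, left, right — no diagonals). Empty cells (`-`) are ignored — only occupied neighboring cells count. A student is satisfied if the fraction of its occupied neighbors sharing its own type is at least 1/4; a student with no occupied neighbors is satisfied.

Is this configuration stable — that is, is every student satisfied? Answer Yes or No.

Row 0: (0,0)O 0/2 ✗ · (0,1)X 0/1 ✗ · (0,3)X 0/0 ✓
Row 1: (1,0)X 1/2 ✓
Row 2: (2,0)X 1/3 ✓ · (2,1)O 1/2 ✓ · (2,3)O 1/1 ✓
Row 3: (3,0)O 1/2 ✓ · (3,1)O 2/4 ✓ · (3,2)X 0/3 ✗ · (3,3)O 1/3 ✓
Row 4: (4,1)X 0/2 ✗ · (4,2)O 0/3 ✗ · (4,3)X 0/2 ✗
For instance (0,0) has only 0/2 same-type neighbors, below 1/4.

No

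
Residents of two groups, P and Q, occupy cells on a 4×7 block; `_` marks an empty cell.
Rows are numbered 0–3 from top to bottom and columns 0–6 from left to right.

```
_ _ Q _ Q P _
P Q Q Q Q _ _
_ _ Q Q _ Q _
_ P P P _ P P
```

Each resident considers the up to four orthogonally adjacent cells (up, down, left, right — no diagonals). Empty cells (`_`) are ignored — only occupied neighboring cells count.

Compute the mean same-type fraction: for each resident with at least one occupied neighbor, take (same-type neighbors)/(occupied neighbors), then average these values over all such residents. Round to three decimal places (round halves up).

(0,2)Q 1/1
(0,4)Q 1/2
(0,5)P 0/1
(1,0)P 0/1
(1,1)Q 1/2
(1,2)Q 4/4
(1,3)Q 3/3
(1,4)Q 2/2
(2,2)Q 2/3
(2,3)Q 2/3
(2,5)Q 0/1
(3,1)P 1/1
(3,2)P 2/3
(3,3)P 1/2
(3,5)P 1/2
(3,6)P 1/1
Sum over 16 residents: 1/1 + 1/2 + 0/1 + 0/1 + 1/2 + 4/4 + 3/3 + 2/2 + 2/3 + 2/3 + 0/1 + 1/1 + 2/3 + 1/2 + 1/2 + 1/1 = 10; mean = 10 ÷ 16 = 5/8 = 0.625 → 0.625.

0.625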